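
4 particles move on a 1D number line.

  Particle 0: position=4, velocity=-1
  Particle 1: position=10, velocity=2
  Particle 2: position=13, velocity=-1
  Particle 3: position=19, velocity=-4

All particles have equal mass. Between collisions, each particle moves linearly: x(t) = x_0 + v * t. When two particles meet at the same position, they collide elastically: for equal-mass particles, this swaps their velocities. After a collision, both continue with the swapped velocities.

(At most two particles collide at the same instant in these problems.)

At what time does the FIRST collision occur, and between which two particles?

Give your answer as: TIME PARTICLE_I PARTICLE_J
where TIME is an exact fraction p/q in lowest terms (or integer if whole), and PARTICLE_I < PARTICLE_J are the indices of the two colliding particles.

Answer: 1 1 2

Derivation:
Pair (0,1): pos 4,10 vel -1,2 -> not approaching (rel speed -3 <= 0)
Pair (1,2): pos 10,13 vel 2,-1 -> gap=3, closing at 3/unit, collide at t=1
Pair (2,3): pos 13,19 vel -1,-4 -> gap=6, closing at 3/unit, collide at t=2
Earliest collision: t=1 between 1 and 2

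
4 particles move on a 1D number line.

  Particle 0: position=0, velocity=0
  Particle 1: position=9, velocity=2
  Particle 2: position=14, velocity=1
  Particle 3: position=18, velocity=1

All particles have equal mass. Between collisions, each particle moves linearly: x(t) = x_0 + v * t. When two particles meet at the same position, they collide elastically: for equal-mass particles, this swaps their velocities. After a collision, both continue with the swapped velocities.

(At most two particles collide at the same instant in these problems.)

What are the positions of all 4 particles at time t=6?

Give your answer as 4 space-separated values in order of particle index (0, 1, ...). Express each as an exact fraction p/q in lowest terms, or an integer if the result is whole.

Answer: 0 20 21 24

Derivation:
Collision at t=5: particles 1 and 2 swap velocities; positions: p0=0 p1=19 p2=19 p3=23; velocities now: v0=0 v1=1 v2=2 v3=1
Advance to t=6 (no further collisions before then); velocities: v0=0 v1=1 v2=2 v3=1; positions = 0 20 21 24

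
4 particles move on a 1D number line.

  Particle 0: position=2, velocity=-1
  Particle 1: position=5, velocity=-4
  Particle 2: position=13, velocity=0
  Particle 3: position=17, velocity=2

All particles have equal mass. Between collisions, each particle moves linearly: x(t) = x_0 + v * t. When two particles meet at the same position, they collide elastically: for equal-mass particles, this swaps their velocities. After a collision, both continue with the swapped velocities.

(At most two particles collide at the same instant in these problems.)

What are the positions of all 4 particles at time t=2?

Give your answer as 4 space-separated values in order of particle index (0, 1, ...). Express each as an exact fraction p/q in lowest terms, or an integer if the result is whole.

Answer: -3 0 13 21

Derivation:
Collision at t=1: particles 0 and 1 swap velocities; positions: p0=1 p1=1 p2=13 p3=19; velocities now: v0=-4 v1=-1 v2=0 v3=2
Advance to t=2 (no further collisions before then); velocities: v0=-4 v1=-1 v2=0 v3=2; positions = -3 0 13 21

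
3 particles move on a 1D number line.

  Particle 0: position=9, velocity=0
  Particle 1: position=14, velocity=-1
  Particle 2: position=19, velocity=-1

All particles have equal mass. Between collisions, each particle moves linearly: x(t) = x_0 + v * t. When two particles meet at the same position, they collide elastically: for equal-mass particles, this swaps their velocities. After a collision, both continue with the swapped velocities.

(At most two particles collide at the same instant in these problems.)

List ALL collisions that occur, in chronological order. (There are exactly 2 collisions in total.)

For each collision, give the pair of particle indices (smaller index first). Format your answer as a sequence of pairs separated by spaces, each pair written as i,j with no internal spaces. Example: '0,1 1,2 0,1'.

Answer: 0,1 1,2

Derivation:
Collision at t=5: particles 0 and 1 swap velocities; positions: p0=9 p1=9 p2=14; velocities now: v0=-1 v1=0 v2=-1
Collision at t=10: particles 1 and 2 swap velocities; positions: p0=4 p1=9 p2=9; velocities now: v0=-1 v1=-1 v2=0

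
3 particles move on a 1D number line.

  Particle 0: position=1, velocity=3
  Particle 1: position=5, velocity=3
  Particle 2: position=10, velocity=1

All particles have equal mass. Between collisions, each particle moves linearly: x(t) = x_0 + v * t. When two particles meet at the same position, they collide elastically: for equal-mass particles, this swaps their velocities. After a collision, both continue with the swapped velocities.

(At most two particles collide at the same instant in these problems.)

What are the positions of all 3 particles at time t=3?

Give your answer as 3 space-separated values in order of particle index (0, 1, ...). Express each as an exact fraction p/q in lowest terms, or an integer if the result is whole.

Answer: 10 13 14

Derivation:
Collision at t=5/2: particles 1 and 2 swap velocities; positions: p0=17/2 p1=25/2 p2=25/2; velocities now: v0=3 v1=1 v2=3
Advance to t=3 (no further collisions before then); velocities: v0=3 v1=1 v2=3; positions = 10 13 14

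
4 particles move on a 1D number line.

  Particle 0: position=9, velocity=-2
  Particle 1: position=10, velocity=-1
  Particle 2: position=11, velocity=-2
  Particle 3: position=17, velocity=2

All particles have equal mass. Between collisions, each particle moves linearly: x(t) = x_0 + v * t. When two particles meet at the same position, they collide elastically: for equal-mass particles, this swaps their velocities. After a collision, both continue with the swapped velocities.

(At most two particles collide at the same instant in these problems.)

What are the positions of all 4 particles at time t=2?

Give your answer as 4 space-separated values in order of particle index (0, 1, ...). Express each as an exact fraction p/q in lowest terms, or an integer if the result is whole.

Collision at t=1: particles 1 and 2 swap velocities; positions: p0=7 p1=9 p2=9 p3=19; velocities now: v0=-2 v1=-2 v2=-1 v3=2
Advance to t=2 (no further collisions before then); velocities: v0=-2 v1=-2 v2=-1 v3=2; positions = 5 7 8 21

Answer: 5 7 8 21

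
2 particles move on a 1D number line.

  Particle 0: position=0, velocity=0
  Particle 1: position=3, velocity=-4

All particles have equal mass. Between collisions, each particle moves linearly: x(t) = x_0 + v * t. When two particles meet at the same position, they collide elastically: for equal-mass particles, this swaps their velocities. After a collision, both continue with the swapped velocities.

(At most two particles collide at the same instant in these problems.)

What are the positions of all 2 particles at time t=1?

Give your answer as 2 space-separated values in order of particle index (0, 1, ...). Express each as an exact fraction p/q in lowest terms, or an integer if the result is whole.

Answer: -1 0

Derivation:
Collision at t=3/4: particles 0 and 1 swap velocities; positions: p0=0 p1=0; velocities now: v0=-4 v1=0
Advance to t=1 (no further collisions before then); velocities: v0=-4 v1=0; positions = -1 0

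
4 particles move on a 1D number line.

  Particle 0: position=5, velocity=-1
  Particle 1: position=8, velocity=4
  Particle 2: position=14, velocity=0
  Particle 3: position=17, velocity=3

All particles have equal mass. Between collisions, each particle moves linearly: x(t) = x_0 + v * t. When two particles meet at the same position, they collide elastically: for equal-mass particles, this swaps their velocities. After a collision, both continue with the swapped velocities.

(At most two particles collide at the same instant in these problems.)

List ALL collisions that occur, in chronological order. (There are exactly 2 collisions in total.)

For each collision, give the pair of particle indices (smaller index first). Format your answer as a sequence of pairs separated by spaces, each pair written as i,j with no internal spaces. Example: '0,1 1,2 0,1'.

Answer: 1,2 2,3

Derivation:
Collision at t=3/2: particles 1 and 2 swap velocities; positions: p0=7/2 p1=14 p2=14 p3=43/2; velocities now: v0=-1 v1=0 v2=4 v3=3
Collision at t=9: particles 2 and 3 swap velocities; positions: p0=-4 p1=14 p2=44 p3=44; velocities now: v0=-1 v1=0 v2=3 v3=4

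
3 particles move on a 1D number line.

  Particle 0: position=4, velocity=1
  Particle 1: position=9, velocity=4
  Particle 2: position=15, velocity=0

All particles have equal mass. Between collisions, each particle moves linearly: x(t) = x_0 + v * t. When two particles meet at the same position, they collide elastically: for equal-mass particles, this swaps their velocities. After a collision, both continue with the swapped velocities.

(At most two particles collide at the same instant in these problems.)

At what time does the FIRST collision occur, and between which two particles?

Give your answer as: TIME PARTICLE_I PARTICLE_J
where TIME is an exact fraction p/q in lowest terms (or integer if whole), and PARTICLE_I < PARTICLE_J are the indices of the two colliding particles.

Pair (0,1): pos 4,9 vel 1,4 -> not approaching (rel speed -3 <= 0)
Pair (1,2): pos 9,15 vel 4,0 -> gap=6, closing at 4/unit, collide at t=3/2
Earliest collision: t=3/2 between 1 and 2

Answer: 3/2 1 2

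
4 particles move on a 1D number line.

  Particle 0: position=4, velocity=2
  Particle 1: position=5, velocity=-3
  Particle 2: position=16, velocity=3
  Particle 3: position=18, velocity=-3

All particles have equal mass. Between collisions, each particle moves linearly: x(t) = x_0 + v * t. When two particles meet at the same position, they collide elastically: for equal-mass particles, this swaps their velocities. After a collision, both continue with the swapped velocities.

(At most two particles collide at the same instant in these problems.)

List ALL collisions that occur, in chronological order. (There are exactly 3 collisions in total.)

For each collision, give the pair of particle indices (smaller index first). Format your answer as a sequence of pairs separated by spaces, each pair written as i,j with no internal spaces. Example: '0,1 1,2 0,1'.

Collision at t=1/5: particles 0 and 1 swap velocities; positions: p0=22/5 p1=22/5 p2=83/5 p3=87/5; velocities now: v0=-3 v1=2 v2=3 v3=-3
Collision at t=1/3: particles 2 and 3 swap velocities; positions: p0=4 p1=14/3 p2=17 p3=17; velocities now: v0=-3 v1=2 v2=-3 v3=3
Collision at t=14/5: particles 1 and 2 swap velocities; positions: p0=-17/5 p1=48/5 p2=48/5 p3=122/5; velocities now: v0=-3 v1=-3 v2=2 v3=3

Answer: 0,1 2,3 1,2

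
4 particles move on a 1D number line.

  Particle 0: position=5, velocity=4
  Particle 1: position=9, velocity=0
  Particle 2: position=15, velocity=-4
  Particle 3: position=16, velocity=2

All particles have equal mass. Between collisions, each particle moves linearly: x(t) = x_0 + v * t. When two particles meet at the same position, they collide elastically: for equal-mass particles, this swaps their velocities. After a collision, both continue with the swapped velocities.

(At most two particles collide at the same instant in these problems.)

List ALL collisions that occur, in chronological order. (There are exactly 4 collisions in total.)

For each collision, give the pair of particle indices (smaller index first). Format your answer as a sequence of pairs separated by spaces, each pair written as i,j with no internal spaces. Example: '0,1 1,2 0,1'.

Answer: 0,1 1,2 0,1 2,3

Derivation:
Collision at t=1: particles 0 and 1 swap velocities; positions: p0=9 p1=9 p2=11 p3=18; velocities now: v0=0 v1=4 v2=-4 v3=2
Collision at t=5/4: particles 1 and 2 swap velocities; positions: p0=9 p1=10 p2=10 p3=37/2; velocities now: v0=0 v1=-4 v2=4 v3=2
Collision at t=3/2: particles 0 and 1 swap velocities; positions: p0=9 p1=9 p2=11 p3=19; velocities now: v0=-4 v1=0 v2=4 v3=2
Collision at t=11/2: particles 2 and 3 swap velocities; positions: p0=-7 p1=9 p2=27 p3=27; velocities now: v0=-4 v1=0 v2=2 v3=4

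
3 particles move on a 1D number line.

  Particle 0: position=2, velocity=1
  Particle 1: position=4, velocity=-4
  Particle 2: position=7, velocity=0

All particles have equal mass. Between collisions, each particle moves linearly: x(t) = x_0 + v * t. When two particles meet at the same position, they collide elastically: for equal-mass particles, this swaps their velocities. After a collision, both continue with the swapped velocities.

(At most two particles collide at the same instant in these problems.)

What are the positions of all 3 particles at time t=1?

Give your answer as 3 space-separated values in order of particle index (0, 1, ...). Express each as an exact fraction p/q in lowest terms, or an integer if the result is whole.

Answer: 0 3 7

Derivation:
Collision at t=2/5: particles 0 and 1 swap velocities; positions: p0=12/5 p1=12/5 p2=7; velocities now: v0=-4 v1=1 v2=0
Advance to t=1 (no further collisions before then); velocities: v0=-4 v1=1 v2=0; positions = 0 3 7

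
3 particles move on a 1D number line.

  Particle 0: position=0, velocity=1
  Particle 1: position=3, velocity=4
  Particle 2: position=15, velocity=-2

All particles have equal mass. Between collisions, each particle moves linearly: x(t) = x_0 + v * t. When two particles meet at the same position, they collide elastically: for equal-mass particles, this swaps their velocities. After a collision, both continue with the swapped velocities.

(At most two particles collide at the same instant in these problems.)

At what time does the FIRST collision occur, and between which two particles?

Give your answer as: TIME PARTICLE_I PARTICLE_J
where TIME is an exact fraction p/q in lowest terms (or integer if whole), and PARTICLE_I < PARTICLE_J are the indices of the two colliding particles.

Answer: 2 1 2

Derivation:
Pair (0,1): pos 0,3 vel 1,4 -> not approaching (rel speed -3 <= 0)
Pair (1,2): pos 3,15 vel 4,-2 -> gap=12, closing at 6/unit, collide at t=2
Earliest collision: t=2 between 1 and 2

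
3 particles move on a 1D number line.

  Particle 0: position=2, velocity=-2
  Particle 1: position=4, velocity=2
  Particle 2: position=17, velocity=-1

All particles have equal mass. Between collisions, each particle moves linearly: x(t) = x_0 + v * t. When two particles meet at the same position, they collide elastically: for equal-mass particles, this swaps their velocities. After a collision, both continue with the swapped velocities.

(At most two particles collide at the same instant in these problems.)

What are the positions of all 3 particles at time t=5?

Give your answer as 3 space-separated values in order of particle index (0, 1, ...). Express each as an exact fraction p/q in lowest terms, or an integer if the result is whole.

Collision at t=13/3: particles 1 and 2 swap velocities; positions: p0=-20/3 p1=38/3 p2=38/3; velocities now: v0=-2 v1=-1 v2=2
Advance to t=5 (no further collisions before then); velocities: v0=-2 v1=-1 v2=2; positions = -8 12 14

Answer: -8 12 14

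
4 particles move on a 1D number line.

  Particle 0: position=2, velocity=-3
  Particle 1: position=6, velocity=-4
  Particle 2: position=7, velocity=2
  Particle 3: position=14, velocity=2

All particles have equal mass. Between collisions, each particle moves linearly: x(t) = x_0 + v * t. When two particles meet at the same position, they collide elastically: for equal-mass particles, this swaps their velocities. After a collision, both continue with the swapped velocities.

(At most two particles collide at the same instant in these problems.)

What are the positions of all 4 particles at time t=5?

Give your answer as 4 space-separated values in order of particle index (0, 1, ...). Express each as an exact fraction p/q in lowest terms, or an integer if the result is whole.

Answer: -14 -13 17 24

Derivation:
Collision at t=4: particles 0 and 1 swap velocities; positions: p0=-10 p1=-10 p2=15 p3=22; velocities now: v0=-4 v1=-3 v2=2 v3=2
Advance to t=5 (no further collisions before then); velocities: v0=-4 v1=-3 v2=2 v3=2; positions = -14 -13 17 24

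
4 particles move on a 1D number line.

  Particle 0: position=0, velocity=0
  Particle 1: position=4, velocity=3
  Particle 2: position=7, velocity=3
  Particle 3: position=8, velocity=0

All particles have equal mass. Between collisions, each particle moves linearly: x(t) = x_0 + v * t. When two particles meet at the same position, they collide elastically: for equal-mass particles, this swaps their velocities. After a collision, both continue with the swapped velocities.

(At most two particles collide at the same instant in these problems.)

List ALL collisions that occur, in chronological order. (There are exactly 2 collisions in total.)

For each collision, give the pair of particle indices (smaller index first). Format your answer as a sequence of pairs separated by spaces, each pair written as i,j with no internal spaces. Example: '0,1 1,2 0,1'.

Collision at t=1/3: particles 2 and 3 swap velocities; positions: p0=0 p1=5 p2=8 p3=8; velocities now: v0=0 v1=3 v2=0 v3=3
Collision at t=4/3: particles 1 and 2 swap velocities; positions: p0=0 p1=8 p2=8 p3=11; velocities now: v0=0 v1=0 v2=3 v3=3

Answer: 2,3 1,2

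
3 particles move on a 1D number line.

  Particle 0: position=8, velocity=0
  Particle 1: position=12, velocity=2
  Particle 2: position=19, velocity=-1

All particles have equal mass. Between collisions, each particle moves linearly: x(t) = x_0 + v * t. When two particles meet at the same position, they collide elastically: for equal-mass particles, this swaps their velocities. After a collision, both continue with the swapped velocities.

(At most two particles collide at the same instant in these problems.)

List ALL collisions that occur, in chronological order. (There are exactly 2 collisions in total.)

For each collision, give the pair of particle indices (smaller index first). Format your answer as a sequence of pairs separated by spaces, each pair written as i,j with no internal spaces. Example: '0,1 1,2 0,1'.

Answer: 1,2 0,1

Derivation:
Collision at t=7/3: particles 1 and 2 swap velocities; positions: p0=8 p1=50/3 p2=50/3; velocities now: v0=0 v1=-1 v2=2
Collision at t=11: particles 0 and 1 swap velocities; positions: p0=8 p1=8 p2=34; velocities now: v0=-1 v1=0 v2=2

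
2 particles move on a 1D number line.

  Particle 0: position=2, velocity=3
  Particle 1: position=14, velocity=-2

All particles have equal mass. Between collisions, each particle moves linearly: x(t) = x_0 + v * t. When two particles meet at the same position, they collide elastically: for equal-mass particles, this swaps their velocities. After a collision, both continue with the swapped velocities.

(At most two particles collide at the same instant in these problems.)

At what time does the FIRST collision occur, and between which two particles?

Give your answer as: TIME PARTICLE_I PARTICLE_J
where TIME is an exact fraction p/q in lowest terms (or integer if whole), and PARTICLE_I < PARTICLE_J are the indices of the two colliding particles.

Pair (0,1): pos 2,14 vel 3,-2 -> gap=12, closing at 5/unit, collide at t=12/5
Earliest collision: t=12/5 between 0 and 1

Answer: 12/5 0 1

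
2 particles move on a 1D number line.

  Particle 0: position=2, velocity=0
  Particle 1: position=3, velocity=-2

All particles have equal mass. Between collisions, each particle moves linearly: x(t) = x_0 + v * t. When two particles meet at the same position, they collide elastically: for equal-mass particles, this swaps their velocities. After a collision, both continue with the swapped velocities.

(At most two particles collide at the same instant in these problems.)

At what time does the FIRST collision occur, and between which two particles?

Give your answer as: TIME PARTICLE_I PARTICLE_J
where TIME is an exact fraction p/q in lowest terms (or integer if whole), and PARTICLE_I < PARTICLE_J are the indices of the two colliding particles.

Answer: 1/2 0 1

Derivation:
Pair (0,1): pos 2,3 vel 0,-2 -> gap=1, closing at 2/unit, collide at t=1/2
Earliest collision: t=1/2 between 0 and 1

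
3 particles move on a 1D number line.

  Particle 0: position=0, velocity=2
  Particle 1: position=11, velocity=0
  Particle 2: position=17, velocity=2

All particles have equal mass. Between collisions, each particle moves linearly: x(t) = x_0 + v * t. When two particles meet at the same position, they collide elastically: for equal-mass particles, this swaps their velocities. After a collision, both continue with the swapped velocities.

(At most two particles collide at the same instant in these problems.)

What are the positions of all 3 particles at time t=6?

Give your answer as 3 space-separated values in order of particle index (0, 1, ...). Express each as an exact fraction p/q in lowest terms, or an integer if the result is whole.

Answer: 11 12 29

Derivation:
Collision at t=11/2: particles 0 and 1 swap velocities; positions: p0=11 p1=11 p2=28; velocities now: v0=0 v1=2 v2=2
Advance to t=6 (no further collisions before then); velocities: v0=0 v1=2 v2=2; positions = 11 12 29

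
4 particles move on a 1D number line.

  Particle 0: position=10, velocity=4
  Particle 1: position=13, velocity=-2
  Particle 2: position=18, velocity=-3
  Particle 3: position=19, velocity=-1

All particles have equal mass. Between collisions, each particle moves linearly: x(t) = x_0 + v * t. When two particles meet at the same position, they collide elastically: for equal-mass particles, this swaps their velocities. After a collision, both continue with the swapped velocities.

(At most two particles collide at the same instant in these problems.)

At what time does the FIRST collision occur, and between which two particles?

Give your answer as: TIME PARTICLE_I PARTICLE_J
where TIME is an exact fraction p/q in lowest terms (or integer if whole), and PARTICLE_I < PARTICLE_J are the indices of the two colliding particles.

Answer: 1/2 0 1

Derivation:
Pair (0,1): pos 10,13 vel 4,-2 -> gap=3, closing at 6/unit, collide at t=1/2
Pair (1,2): pos 13,18 vel -2,-3 -> gap=5, closing at 1/unit, collide at t=5
Pair (2,3): pos 18,19 vel -3,-1 -> not approaching (rel speed -2 <= 0)
Earliest collision: t=1/2 between 0 and 1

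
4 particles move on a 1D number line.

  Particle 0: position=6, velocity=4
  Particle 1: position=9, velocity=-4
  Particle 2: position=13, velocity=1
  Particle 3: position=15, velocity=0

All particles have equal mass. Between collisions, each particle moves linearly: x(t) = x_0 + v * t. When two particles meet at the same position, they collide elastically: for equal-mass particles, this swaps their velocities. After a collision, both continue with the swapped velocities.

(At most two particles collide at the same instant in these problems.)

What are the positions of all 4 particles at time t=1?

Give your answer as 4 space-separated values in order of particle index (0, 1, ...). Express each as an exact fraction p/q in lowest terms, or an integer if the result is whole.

Collision at t=3/8: particles 0 and 1 swap velocities; positions: p0=15/2 p1=15/2 p2=107/8 p3=15; velocities now: v0=-4 v1=4 v2=1 v3=0
Advance to t=1 (no further collisions before then); velocities: v0=-4 v1=4 v2=1 v3=0; positions = 5 10 14 15

Answer: 5 10 14 15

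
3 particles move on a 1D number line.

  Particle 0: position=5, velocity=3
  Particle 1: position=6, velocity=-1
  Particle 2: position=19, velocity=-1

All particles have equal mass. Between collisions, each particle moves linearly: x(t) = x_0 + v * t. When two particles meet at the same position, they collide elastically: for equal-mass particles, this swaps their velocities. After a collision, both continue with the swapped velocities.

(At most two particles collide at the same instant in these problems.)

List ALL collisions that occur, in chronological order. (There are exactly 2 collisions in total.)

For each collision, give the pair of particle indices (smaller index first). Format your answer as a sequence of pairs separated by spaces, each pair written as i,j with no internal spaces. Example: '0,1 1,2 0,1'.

Collision at t=1/4: particles 0 and 1 swap velocities; positions: p0=23/4 p1=23/4 p2=75/4; velocities now: v0=-1 v1=3 v2=-1
Collision at t=7/2: particles 1 and 2 swap velocities; positions: p0=5/2 p1=31/2 p2=31/2; velocities now: v0=-1 v1=-1 v2=3

Answer: 0,1 1,2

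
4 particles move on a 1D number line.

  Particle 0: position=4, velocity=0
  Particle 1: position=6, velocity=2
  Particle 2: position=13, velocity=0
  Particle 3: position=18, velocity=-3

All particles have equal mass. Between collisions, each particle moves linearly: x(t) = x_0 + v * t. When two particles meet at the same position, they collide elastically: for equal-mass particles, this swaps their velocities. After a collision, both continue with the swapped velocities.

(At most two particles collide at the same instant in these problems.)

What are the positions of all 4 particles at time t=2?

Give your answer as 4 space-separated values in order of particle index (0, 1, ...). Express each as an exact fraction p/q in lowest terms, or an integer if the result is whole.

Collision at t=5/3: particles 2 and 3 swap velocities; positions: p0=4 p1=28/3 p2=13 p3=13; velocities now: v0=0 v1=2 v2=-3 v3=0
Advance to t=2 (no further collisions before then); velocities: v0=0 v1=2 v2=-3 v3=0; positions = 4 10 12 13

Answer: 4 10 12 13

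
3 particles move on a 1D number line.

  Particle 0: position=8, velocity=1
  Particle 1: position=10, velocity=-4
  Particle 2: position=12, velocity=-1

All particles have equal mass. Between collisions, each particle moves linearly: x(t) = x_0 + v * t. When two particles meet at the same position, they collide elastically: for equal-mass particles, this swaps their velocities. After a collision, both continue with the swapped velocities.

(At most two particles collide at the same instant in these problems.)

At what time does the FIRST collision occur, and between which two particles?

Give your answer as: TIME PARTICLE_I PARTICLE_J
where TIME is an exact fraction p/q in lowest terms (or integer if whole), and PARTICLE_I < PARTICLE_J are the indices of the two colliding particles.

Pair (0,1): pos 8,10 vel 1,-4 -> gap=2, closing at 5/unit, collide at t=2/5
Pair (1,2): pos 10,12 vel -4,-1 -> not approaching (rel speed -3 <= 0)
Earliest collision: t=2/5 between 0 and 1

Answer: 2/5 0 1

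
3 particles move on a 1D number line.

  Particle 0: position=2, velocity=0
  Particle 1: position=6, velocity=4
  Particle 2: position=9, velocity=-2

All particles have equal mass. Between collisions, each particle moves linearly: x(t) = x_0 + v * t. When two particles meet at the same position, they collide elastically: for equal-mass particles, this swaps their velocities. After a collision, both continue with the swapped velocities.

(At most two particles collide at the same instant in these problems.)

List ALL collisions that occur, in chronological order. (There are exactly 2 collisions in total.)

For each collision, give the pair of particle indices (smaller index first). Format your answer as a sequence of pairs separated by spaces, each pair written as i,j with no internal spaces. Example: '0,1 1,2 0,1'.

Collision at t=1/2: particles 1 and 2 swap velocities; positions: p0=2 p1=8 p2=8; velocities now: v0=0 v1=-2 v2=4
Collision at t=7/2: particles 0 and 1 swap velocities; positions: p0=2 p1=2 p2=20; velocities now: v0=-2 v1=0 v2=4

Answer: 1,2 0,1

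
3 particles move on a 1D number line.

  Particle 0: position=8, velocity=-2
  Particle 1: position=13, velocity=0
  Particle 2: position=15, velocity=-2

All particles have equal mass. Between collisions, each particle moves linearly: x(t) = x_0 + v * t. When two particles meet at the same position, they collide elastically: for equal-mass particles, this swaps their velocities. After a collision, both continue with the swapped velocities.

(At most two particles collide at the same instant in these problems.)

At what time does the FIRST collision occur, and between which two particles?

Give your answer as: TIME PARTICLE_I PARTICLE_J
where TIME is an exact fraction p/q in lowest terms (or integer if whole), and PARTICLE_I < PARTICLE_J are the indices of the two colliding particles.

Answer: 1 1 2

Derivation:
Pair (0,1): pos 8,13 vel -2,0 -> not approaching (rel speed -2 <= 0)
Pair (1,2): pos 13,15 vel 0,-2 -> gap=2, closing at 2/unit, collide at t=1
Earliest collision: t=1 between 1 and 2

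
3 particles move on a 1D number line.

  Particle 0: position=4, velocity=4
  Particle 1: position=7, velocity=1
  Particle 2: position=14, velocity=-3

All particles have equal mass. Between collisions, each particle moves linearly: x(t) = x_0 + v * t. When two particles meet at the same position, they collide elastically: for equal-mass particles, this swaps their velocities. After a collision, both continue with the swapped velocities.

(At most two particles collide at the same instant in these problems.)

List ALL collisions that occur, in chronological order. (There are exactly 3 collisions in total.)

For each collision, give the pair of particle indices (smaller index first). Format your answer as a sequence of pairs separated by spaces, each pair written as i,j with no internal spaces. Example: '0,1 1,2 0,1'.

Answer: 0,1 1,2 0,1

Derivation:
Collision at t=1: particles 0 and 1 swap velocities; positions: p0=8 p1=8 p2=11; velocities now: v0=1 v1=4 v2=-3
Collision at t=10/7: particles 1 and 2 swap velocities; positions: p0=59/7 p1=68/7 p2=68/7; velocities now: v0=1 v1=-3 v2=4
Collision at t=7/4: particles 0 and 1 swap velocities; positions: p0=35/4 p1=35/4 p2=11; velocities now: v0=-3 v1=1 v2=4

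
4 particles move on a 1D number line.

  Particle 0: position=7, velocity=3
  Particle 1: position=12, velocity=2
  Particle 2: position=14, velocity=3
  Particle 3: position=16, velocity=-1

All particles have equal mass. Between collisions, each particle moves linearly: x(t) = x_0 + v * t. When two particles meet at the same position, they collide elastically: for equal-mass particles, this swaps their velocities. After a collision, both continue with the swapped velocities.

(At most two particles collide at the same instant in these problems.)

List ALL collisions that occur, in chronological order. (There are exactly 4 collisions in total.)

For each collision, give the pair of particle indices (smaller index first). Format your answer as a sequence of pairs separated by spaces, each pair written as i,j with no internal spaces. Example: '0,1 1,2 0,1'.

Answer: 2,3 1,2 0,1 1,2

Derivation:
Collision at t=1/2: particles 2 and 3 swap velocities; positions: p0=17/2 p1=13 p2=31/2 p3=31/2; velocities now: v0=3 v1=2 v2=-1 v3=3
Collision at t=4/3: particles 1 and 2 swap velocities; positions: p0=11 p1=44/3 p2=44/3 p3=18; velocities now: v0=3 v1=-1 v2=2 v3=3
Collision at t=9/4: particles 0 and 1 swap velocities; positions: p0=55/4 p1=55/4 p2=33/2 p3=83/4; velocities now: v0=-1 v1=3 v2=2 v3=3
Collision at t=5: particles 1 and 2 swap velocities; positions: p0=11 p1=22 p2=22 p3=29; velocities now: v0=-1 v1=2 v2=3 v3=3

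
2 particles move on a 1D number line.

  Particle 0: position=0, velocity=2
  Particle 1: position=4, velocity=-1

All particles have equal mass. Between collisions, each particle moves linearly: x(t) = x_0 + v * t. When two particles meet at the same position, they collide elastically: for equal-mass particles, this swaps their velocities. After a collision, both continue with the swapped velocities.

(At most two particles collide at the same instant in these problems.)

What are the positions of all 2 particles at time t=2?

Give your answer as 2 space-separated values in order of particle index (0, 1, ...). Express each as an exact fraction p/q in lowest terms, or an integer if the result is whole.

Collision at t=4/3: particles 0 and 1 swap velocities; positions: p0=8/3 p1=8/3; velocities now: v0=-1 v1=2
Advance to t=2 (no further collisions before then); velocities: v0=-1 v1=2; positions = 2 4

Answer: 2 4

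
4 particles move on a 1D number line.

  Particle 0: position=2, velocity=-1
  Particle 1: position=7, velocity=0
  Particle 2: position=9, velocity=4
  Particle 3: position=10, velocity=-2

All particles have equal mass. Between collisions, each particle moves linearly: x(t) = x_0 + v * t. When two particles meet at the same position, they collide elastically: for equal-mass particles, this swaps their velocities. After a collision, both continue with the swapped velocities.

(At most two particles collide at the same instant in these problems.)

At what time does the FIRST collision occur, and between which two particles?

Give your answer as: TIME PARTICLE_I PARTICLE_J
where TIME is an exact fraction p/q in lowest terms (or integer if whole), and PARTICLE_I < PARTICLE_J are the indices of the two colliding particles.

Pair (0,1): pos 2,7 vel -1,0 -> not approaching (rel speed -1 <= 0)
Pair (1,2): pos 7,9 vel 0,4 -> not approaching (rel speed -4 <= 0)
Pair (2,3): pos 9,10 vel 4,-2 -> gap=1, closing at 6/unit, collide at t=1/6
Earliest collision: t=1/6 between 2 and 3

Answer: 1/6 2 3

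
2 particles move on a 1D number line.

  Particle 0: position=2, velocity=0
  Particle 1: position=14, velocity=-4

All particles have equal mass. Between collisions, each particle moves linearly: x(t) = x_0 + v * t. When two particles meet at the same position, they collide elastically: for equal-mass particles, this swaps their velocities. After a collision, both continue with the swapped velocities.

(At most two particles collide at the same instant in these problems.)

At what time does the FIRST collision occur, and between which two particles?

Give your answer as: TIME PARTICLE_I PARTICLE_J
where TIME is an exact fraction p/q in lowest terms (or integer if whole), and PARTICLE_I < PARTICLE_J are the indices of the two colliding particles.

Answer: 3 0 1

Derivation:
Pair (0,1): pos 2,14 vel 0,-4 -> gap=12, closing at 4/unit, collide at t=3
Earliest collision: t=3 between 0 and 1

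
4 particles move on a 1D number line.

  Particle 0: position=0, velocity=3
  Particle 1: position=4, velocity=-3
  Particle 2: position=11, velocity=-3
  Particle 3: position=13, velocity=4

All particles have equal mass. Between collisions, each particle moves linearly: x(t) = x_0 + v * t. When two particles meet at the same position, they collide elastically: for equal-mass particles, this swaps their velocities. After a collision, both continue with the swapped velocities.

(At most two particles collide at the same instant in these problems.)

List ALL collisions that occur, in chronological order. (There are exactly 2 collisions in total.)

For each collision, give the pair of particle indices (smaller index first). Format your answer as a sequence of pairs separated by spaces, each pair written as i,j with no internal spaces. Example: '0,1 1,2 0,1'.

Answer: 0,1 1,2

Derivation:
Collision at t=2/3: particles 0 and 1 swap velocities; positions: p0=2 p1=2 p2=9 p3=47/3; velocities now: v0=-3 v1=3 v2=-3 v3=4
Collision at t=11/6: particles 1 and 2 swap velocities; positions: p0=-3/2 p1=11/2 p2=11/2 p3=61/3; velocities now: v0=-3 v1=-3 v2=3 v3=4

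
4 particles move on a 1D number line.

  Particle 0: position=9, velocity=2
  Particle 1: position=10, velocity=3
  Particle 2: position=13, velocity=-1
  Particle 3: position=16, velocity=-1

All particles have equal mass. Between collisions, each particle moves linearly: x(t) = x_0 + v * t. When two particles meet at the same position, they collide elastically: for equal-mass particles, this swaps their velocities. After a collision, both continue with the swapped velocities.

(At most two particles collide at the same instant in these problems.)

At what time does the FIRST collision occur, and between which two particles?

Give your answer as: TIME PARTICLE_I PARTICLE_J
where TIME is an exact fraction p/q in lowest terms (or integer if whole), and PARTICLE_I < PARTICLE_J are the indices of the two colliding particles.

Pair (0,1): pos 9,10 vel 2,3 -> not approaching (rel speed -1 <= 0)
Pair (1,2): pos 10,13 vel 3,-1 -> gap=3, closing at 4/unit, collide at t=3/4
Pair (2,3): pos 13,16 vel -1,-1 -> not approaching (rel speed 0 <= 0)
Earliest collision: t=3/4 between 1 and 2

Answer: 3/4 1 2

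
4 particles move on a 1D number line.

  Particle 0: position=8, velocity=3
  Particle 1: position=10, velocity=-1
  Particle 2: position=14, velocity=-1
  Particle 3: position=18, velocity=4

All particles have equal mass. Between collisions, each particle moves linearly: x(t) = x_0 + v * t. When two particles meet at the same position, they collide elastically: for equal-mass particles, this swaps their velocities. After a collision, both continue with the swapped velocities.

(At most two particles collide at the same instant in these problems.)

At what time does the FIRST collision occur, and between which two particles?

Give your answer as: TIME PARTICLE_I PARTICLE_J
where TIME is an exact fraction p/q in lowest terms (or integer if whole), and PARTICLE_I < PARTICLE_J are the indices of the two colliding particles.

Pair (0,1): pos 8,10 vel 3,-1 -> gap=2, closing at 4/unit, collide at t=1/2
Pair (1,2): pos 10,14 vel -1,-1 -> not approaching (rel speed 0 <= 0)
Pair (2,3): pos 14,18 vel -1,4 -> not approaching (rel speed -5 <= 0)
Earliest collision: t=1/2 between 0 and 1

Answer: 1/2 0 1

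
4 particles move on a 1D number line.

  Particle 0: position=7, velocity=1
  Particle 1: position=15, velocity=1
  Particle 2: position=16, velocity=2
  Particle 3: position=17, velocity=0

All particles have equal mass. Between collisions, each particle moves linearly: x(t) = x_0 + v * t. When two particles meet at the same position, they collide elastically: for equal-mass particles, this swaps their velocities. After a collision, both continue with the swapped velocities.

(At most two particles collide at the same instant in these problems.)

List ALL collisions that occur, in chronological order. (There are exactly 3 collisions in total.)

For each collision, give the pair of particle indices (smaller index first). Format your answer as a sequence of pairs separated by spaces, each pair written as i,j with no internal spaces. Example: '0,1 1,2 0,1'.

Collision at t=1/2: particles 2 and 3 swap velocities; positions: p0=15/2 p1=31/2 p2=17 p3=17; velocities now: v0=1 v1=1 v2=0 v3=2
Collision at t=2: particles 1 and 2 swap velocities; positions: p0=9 p1=17 p2=17 p3=20; velocities now: v0=1 v1=0 v2=1 v3=2
Collision at t=10: particles 0 and 1 swap velocities; positions: p0=17 p1=17 p2=25 p3=36; velocities now: v0=0 v1=1 v2=1 v3=2

Answer: 2,3 1,2 0,1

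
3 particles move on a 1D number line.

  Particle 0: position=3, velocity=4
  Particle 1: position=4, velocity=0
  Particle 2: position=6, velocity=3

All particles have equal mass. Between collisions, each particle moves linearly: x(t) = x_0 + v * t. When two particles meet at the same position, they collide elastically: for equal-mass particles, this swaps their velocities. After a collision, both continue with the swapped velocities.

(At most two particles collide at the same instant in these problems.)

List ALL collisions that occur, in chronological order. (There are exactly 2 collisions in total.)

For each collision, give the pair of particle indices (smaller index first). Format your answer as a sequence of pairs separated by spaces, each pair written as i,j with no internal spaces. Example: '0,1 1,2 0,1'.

Answer: 0,1 1,2

Derivation:
Collision at t=1/4: particles 0 and 1 swap velocities; positions: p0=4 p1=4 p2=27/4; velocities now: v0=0 v1=4 v2=3
Collision at t=3: particles 1 and 2 swap velocities; positions: p0=4 p1=15 p2=15; velocities now: v0=0 v1=3 v2=4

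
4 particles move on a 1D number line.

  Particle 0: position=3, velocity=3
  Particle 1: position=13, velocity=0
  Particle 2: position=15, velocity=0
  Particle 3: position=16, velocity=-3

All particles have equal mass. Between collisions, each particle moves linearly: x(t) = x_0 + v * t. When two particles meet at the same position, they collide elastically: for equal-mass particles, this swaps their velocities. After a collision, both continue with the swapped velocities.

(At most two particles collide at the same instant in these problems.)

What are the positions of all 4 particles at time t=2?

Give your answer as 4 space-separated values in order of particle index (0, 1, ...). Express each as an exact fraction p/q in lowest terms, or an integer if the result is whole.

Answer: 9 10 13 15

Derivation:
Collision at t=1/3: particles 2 and 3 swap velocities; positions: p0=4 p1=13 p2=15 p3=15; velocities now: v0=3 v1=0 v2=-3 v3=0
Collision at t=1: particles 1 and 2 swap velocities; positions: p0=6 p1=13 p2=13 p3=15; velocities now: v0=3 v1=-3 v2=0 v3=0
Advance to t=2 (no further collisions before then); velocities: v0=3 v1=-3 v2=0 v3=0; positions = 9 10 13 15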